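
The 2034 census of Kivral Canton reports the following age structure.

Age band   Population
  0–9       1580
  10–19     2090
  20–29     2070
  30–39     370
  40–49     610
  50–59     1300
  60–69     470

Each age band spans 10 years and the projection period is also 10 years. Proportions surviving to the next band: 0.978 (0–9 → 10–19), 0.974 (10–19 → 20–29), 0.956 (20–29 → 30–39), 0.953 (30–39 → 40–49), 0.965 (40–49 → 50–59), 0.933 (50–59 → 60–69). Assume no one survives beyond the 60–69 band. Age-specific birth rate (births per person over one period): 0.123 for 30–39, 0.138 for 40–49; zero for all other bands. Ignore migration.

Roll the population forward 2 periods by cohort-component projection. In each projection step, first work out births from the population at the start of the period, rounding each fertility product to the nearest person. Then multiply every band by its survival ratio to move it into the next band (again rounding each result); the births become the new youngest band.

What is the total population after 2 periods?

6647

Period 1:
Births: 370 × 0.123 = 46  |  610 × 0.138 = 84 — total 130
10–19: 1580 × 0.978 = 1545
20–29: 2090 × 0.974 = 2036
30–39: 2070 × 0.956 = 1979
40–49: 370 × 0.953 = 353
50–59: 610 × 0.965 = 589
60–69: 1300 × 0.933 = 1213
→ [130, 1545, 2036, 1979, 353, 589, 1213]
Period 2:
Births: 1979 × 0.123 = 243  |  353 × 0.138 = 49 — total 292
10–19: 130 × 0.978 = 127
20–29: 1545 × 0.974 = 1505
30–39: 2036 × 0.956 = 1946
40–49: 1979 × 0.953 = 1886
50–59: 353 × 0.965 = 341
60–69: 589 × 0.933 = 550
→ [292, 127, 1505, 1946, 1886, 341, 550]
Total after period 2: 292 + 127 + 1505 + 1946 + 1886 + 341 + 550 = 6647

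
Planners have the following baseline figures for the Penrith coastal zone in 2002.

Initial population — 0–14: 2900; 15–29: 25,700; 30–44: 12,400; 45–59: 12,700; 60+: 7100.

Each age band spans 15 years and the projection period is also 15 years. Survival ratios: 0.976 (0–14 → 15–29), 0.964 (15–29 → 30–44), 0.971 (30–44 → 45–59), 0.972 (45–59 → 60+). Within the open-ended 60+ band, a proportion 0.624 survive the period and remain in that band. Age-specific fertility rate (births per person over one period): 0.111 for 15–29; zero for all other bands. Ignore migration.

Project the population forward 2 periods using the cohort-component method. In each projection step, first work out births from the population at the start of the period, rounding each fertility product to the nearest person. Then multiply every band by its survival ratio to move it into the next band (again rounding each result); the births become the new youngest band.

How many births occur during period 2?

314

Numbering the groups 1..5 from youngest to oldest:
Period 1:
Births: 25700 × 0.111 = 2853
Group 2: 2900 × 0.976 = 2830
Group 3: 25700 × 0.964 = 24775
Group 4: 12400 × 0.971 = 12040
Group 5: 12700 × 0.972 + 7100 × 0.624 = 12344 + 4430 = 16774
→ [2853, 2830, 24775, 12040, 16774]
Period 2:
Births: 2830 × 0.111 = 314
Group 2: 2853 × 0.976 = 2785
Group 3: 2830 × 0.964 = 2728
Group 4: 24775 × 0.971 = 24057
Group 5: 12040 × 0.972 + 16774 × 0.624 = 11703 + 10467 = 22170
→ [314, 2785, 2728, 24057, 22170]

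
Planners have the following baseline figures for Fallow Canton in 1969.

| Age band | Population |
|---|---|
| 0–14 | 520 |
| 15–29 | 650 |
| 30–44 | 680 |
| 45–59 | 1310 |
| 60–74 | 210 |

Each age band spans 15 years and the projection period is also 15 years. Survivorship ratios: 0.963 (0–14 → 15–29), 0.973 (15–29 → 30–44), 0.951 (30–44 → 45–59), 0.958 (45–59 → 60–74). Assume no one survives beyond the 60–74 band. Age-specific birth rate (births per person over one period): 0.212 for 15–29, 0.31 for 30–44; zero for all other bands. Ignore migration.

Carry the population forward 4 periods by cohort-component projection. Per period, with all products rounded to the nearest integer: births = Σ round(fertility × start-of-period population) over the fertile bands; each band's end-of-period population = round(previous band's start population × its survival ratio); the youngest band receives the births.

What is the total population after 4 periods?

1415

Let band 1 be 0–14 through band 5 = 60–74.
After projecting period 1:
Births: 650 × 0.212 = 138, 680 × 0.31 = 211 ⇒ total 349
Band 2: 520 × 0.963 = 501
Band 3: 650 × 0.973 = 632
Band 4: 680 × 0.951 = 647
Band 5: 1310 × 0.958 = 1255
End of period: [349, 501, 632, 647, 1255]
After projecting period 2:
Births: 501 × 0.212 = 106, 632 × 0.31 = 196 ⇒ total 302
Band 2: 349 × 0.963 = 336
Band 3: 501 × 0.973 = 487
Band 4: 632 × 0.951 = 601
Band 5: 647 × 0.958 = 620
End of period: [302, 336, 487, 601, 620]
After projecting period 3:
Births: 336 × 0.212 = 71, 487 × 0.31 = 151 ⇒ total 222
Band 2: 302 × 0.963 = 291
Band 3: 336 × 0.973 = 327
Band 4: 487 × 0.951 = 463
Band 5: 601 × 0.958 = 576
End of period: [222, 291, 327, 463, 576]
After projecting period 4:
Births: 291 × 0.212 = 62, 327 × 0.31 = 101 ⇒ total 163
Band 2: 222 × 0.963 = 214
Band 3: 291 × 0.973 = 283
Band 4: 327 × 0.951 = 311
Band 5: 463 × 0.958 = 444
End of period: [163, 214, 283, 311, 444]
Total after period 4: 163 + 214 + 283 + 311 + 444 = 1415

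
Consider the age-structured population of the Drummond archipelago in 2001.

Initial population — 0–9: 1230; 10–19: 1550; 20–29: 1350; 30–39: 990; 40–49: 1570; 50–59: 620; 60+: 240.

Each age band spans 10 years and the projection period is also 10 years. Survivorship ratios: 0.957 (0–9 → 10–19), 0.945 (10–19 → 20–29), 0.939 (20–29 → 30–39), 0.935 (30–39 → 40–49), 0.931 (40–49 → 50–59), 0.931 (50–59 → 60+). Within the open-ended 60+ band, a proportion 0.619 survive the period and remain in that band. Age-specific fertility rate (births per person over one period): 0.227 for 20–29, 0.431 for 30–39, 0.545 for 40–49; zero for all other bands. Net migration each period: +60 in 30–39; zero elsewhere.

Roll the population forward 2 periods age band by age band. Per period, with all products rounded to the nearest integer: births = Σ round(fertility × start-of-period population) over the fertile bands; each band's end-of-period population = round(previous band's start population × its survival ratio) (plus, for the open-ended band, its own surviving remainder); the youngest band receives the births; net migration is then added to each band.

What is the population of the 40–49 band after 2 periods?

[period 1]
Births: 1350 × 0.227 = 306, 990 × 0.431 = 427, 1570 × 0.545 = 856 → total 1589
10–19: 1230 × 0.957 = 1177
20–29: 1550 × 0.945 = 1465
30–39: 1350 × 0.939 = 1268
40–49: 990 × 0.935 = 926
50–59: 1570 × 0.931 = 1462
60+: 620 × 0.931 + 240 × 0.619 = 577 + 149 = 726
Net migration: 30–39 + 60 → 1328
→ [1589, 1177, 1465, 1328, 926, 1462, 726]
[period 2]
Births: 1465 × 0.227 = 333, 1328 × 0.431 = 572, 926 × 0.545 = 505 → total 1410
10–19: 1589 × 0.957 = 1521
20–29: 1177 × 0.945 = 1112
30–39: 1465 × 0.939 = 1376
40–49: 1328 × 0.935 = 1242
50–59: 926 × 0.931 = 862
60+: 1462 × 0.931 + 726 × 0.619 = 1361 + 449 = 1810
Net migration: 30–39 + 60 → 1436
→ [1410, 1521, 1112, 1436, 1242, 862, 1810]

1242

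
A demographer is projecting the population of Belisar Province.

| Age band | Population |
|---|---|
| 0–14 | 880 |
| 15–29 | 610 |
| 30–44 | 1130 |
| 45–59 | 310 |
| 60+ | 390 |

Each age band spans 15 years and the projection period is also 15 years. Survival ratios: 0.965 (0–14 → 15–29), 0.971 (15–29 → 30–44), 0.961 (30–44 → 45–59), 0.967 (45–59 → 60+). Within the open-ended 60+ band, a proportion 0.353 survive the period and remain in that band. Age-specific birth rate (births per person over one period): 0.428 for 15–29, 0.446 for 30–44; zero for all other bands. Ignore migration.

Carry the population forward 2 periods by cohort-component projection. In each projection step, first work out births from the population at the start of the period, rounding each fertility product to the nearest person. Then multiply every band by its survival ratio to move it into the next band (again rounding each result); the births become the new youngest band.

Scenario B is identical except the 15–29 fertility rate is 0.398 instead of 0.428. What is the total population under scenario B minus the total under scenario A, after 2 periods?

— Period 1 —
Births: 610 × 0.428 = 261  |  1130 × 0.446 = 504 → total 765
15–29: 880 × 0.965 = 849
30–44: 610 × 0.971 = 592
45–59: 1130 × 0.961 = 1086
60+: 310 × 0.967 + 390 × 0.353 = 300 + 138 = 438
→ [765, 849, 592, 1086, 438]
— Period 2 —
Births: 849 × 0.428 = 363  |  592 × 0.446 = 264 → total 627
15–29: 765 × 0.965 = 738
30–44: 849 × 0.971 = 824
45–59: 592 × 0.961 = 569
60+: 1086 × 0.967 + 438 × 0.353 = 1050 + 155 = 1205
→ [627, 738, 824, 569, 1205]
Scenario A total after 2 periods: 3963
Scenario B projection —
— Period 1 —
Births: 610 × 0.398 = 243  |  1130 × 0.446 = 504 → total 747
15–29: 880 × 0.965 = 849
30–44: 610 × 0.971 = 592
45–59: 1130 × 0.961 = 1086
60+: 310 × 0.967 + 390 × 0.353 = 300 + 138 = 438
→ [747, 849, 592, 1086, 438]
— Period 2 —
Births: 849 × 0.398 = 338  |  592 × 0.446 = 264 → total 602
15–29: 747 × 0.965 = 721
30–44: 849 × 0.971 = 824
45–59: 592 × 0.961 = 569
60+: 1086 × 0.967 + 438 × 0.353 = 1050 + 155 = 1205
→ [602, 721, 824, 569, 1205]
Scenario B total after 2 periods: 3921
Difference B − A = 3921 − 3963 = -42

-42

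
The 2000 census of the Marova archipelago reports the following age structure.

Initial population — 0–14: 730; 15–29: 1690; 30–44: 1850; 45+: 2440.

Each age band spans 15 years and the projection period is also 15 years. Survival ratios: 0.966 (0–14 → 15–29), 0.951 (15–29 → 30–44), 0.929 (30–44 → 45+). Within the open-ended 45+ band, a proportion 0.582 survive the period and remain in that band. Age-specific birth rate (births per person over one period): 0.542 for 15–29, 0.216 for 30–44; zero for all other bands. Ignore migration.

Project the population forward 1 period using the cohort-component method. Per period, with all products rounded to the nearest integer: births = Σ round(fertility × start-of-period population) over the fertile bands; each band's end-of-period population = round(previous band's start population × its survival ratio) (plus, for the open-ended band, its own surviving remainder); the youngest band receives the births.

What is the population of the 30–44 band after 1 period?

Let group 1 be 0–14 through group 4 = 45+.
Period 1.
Births: 1690 * 0.542 = 916 ; 1850 * 0.216 = 400 ⇒ total 1316
Group 2: 730 * 0.966 = 705
Group 3: 1690 * 0.951 = 1607
Group 4: 1850 * 0.929 + 2440 * 0.582 = 1719 + 1420 = 3139
End of period: [1316, 705, 1607, 3139]

1607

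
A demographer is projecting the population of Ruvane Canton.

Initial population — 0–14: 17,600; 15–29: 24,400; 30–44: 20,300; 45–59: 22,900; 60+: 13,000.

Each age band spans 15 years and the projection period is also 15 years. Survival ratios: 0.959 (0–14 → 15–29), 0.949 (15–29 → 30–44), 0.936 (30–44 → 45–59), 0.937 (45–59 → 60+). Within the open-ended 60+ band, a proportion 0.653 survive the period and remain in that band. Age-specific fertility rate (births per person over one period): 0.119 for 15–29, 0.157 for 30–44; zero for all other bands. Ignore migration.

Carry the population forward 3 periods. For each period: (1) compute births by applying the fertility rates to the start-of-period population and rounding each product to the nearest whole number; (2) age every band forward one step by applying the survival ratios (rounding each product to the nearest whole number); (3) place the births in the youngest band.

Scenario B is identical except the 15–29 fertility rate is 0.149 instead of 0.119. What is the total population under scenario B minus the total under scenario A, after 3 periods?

1432

(Groups numbered youngest = 1 to oldest = 5.)
[period 1]
Births: 24400 × 0.119 = 2904 ; 20300 × 0.157 = 3187 → total 6091
Group 2: 17600 × 0.959 = 16878
Group 3: 24400 × 0.949 = 23156
Group 4: 20300 × 0.936 = 19001
Group 5: 22900 × 0.937 + 13000 × 0.653 = 21457 + 8489 = 29946
Population now: 0–14=6091, 15–29=16878, 30–44=23156, 45–59=19001, 60+=29946
[period 2]
Births: 16878 × 0.119 = 2008 ; 23156 × 0.157 = 3635 → total 5643
Group 2: 6091 × 0.959 = 5841
Group 3: 16878 × 0.949 = 16017
Group 4: 23156 × 0.936 = 21674
Group 5: 19001 × 0.937 + 29946 × 0.653 = 17804 + 19555 = 37359
Population now: 0–14=5643, 15–29=5841, 30–44=16017, 45–59=21674, 60+=37359
[period 3]
Births: 5841 × 0.119 = 695 ; 16017 × 0.157 = 2515 → total 3210
Group 2: 5643 × 0.959 = 5412
Group 3: 5841 × 0.949 = 5543
Group 4: 16017 × 0.936 = 14992
Group 5: 21674 × 0.937 + 37359 × 0.653 = 20309 + 24395 = 44704
Population now: 0–14=3210, 15–29=5412, 30–44=5543, 45–59=14992, 60+=44704
Scenario A total after 3 periods: 73861
Scenario B projection —
[period 1]
Births: 24400 × 0.149 = 3636 ; 20300 × 0.157 = 3187 → total 6823
Group 2: 17600 × 0.959 = 16878
Group 3: 24400 × 0.949 = 23156
Group 4: 20300 × 0.936 = 19001
Group 5: 22900 × 0.937 + 13000 × 0.653 = 21457 + 8489 = 29946
Population now: 0–14=6823, 15–29=16878, 30–44=23156, 45–59=19001, 60+=29946
[period 2]
Births: 16878 × 0.149 = 2515 ; 23156 × 0.157 = 3635 → total 6150
Group 2: 6823 × 0.959 = 6543
Group 3: 16878 × 0.949 = 16017
Group 4: 23156 × 0.936 = 21674
Group 5: 19001 × 0.937 + 29946 × 0.653 = 17804 + 19555 = 37359
Population now: 0–14=6150, 15–29=6543, 30–44=16017, 45–59=21674, 60+=37359
[period 3]
Births: 6543 × 0.149 = 975 ; 16017 × 0.157 = 2515 → total 3490
Group 2: 6150 × 0.959 = 5898
Group 3: 6543 × 0.949 = 6209
Group 4: 16017 × 0.936 = 14992
Group 5: 21674 × 0.937 + 37359 × 0.653 = 20309 + 24395 = 44704
Population now: 0–14=3490, 15–29=5898, 30–44=6209, 45–59=14992, 60+=44704
Scenario B total after 3 periods: 75293
Difference B − A = 75293 − 73861 = 1432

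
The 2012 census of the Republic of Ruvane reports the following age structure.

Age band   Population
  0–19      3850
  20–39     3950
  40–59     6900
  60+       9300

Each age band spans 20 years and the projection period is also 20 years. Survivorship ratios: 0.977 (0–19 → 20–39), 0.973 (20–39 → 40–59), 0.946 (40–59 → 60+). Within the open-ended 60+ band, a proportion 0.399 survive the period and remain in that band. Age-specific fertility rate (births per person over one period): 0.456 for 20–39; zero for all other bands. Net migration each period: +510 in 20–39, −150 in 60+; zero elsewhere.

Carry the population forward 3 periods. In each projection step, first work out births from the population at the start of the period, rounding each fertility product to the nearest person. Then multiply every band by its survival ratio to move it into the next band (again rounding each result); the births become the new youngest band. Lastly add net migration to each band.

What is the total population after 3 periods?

12435

Let band 1 be 0–19 through band 4 = 60+.
— Period 1 —
Births: 3950 × 0.456 = 1801
Band 2: 3850 × 0.977 = 3761
Band 3: 3950 × 0.973 = 3843
Band 4: 6900 × 0.946 + 9300 × 0.399 = 6527 + 3711 = 10238
Net migration: Band 2 + 510 → 4271; Band 4 − 150 → 10088
→ [1801, 4271, 3843, 10088]
— Period 2 —
Births: 4271 × 0.456 = 1948
Band 2: 1801 × 0.977 = 1760
Band 3: 4271 × 0.973 = 4156
Band 4: 3843 × 0.946 + 10088 × 0.399 = 3635 + 4025 = 7660
Net migration: Band 2 + 510 → 2270; Band 4 − 150 → 7510
→ [1948, 2270, 4156, 7510]
— Period 3 —
Births: 2270 × 0.456 = 1035
Band 2: 1948 × 0.977 = 1903
Band 3: 2270 × 0.973 = 2209
Band 4: 4156 × 0.946 + 7510 × 0.399 = 3932 + 2996 = 6928
Net migration: Band 2 + 510 → 2413; Band 4 − 150 → 6778
→ [1035, 2413, 2209, 6778]
Total after period 3: 1035 + 2413 + 2209 + 6778 = 12435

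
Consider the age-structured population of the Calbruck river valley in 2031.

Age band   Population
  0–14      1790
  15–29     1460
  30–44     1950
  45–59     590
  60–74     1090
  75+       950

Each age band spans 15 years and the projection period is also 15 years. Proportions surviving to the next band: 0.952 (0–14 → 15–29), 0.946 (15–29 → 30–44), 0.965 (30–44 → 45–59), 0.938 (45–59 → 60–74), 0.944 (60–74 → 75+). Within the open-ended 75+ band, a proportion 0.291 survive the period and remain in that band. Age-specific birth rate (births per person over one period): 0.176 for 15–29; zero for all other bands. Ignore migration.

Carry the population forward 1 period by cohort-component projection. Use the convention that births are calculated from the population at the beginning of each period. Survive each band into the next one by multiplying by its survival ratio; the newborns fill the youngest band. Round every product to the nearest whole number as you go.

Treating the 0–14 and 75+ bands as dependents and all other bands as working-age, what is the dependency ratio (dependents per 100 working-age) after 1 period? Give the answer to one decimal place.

— Period 1 —
Births: 1460 × 0.176 = 257
15–29: 1790 × 0.952 = 1704
30–44: 1460 × 0.946 = 1381
45–59: 1950 × 0.965 = 1882
60–74: 590 × 0.938 = 553
75+: 1090 × 0.944 + 950 × 0.291 = 1029 + 276 = 1305
End of period: [257, 1704, 1381, 1882, 553, 1305]
Dependents (band 0–14 + band 75+) = 257 + 1305 = 1562; working-age = 5520; ratio = 1562/5520 × 100 = 28.3

28.3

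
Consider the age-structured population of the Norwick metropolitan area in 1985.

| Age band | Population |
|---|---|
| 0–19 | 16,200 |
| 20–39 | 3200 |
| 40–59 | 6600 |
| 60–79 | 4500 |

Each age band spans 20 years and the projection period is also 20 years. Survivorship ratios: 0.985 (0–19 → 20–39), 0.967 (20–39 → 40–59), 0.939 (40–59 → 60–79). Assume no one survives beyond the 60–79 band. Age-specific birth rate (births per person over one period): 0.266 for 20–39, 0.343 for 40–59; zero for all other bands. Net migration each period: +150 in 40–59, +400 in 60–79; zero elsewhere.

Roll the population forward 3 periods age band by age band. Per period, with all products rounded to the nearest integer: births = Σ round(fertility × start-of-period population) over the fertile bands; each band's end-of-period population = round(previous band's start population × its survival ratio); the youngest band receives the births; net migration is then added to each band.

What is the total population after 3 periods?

29585

Call the bands 1 to 4, youngest first.
— Period 1 —
Births: 3200 * 0.266 = 851, 6600 * 0.343 = 2264 → 3115
Band 2: 16200 * 0.985 = 15957
Band 3: 3200 * 0.967 = 3094
Band 4: 6600 * 0.939 = 6197
Net migration: Band 3 + 150 → 3244; Band 4 + 400 → 6597
End of period: [3115, 15957, 3244, 6597]
— Period 2 —
Births: 15957 * 0.266 = 4245, 3244 * 0.343 = 1113 → 5358
Band 2: 3115 * 0.985 = 3068
Band 3: 15957 * 0.967 = 15430
Band 4: 3244 * 0.939 = 3046
Net migration: Band 3 + 150 → 15580; Band 4 + 400 → 3446
End of period: [5358, 3068, 15580, 3446]
— Period 3 —
Births: 3068 * 0.266 = 816, 15580 * 0.343 = 5344 → 6160
Band 2: 5358 * 0.985 = 5278
Band 3: 3068 * 0.967 = 2967
Band 4: 15580 * 0.939 = 14630
Net migration: Band 3 + 150 → 3117; Band 4 + 400 → 15030
End of period: [6160, 5278, 3117, 15030]
Total after period 3: 6160 + 5278 + 3117 + 15030 = 29585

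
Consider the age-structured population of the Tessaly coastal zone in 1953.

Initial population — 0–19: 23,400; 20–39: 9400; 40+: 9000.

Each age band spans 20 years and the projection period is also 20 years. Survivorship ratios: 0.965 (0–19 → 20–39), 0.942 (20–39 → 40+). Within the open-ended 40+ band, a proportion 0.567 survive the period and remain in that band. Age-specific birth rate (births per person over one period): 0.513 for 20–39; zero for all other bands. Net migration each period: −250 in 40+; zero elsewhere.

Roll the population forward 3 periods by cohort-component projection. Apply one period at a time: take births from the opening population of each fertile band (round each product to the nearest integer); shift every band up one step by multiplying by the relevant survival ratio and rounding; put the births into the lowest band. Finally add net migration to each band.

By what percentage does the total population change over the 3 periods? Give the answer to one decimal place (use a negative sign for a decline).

— Period 1 —
Births: 9400 * 0.513 = 4822
20–39: 23400 * 0.965 = 22581
40+: 9400 * 0.942 + 9000 * 0.567 = 8855 + 5103 = 13958
Net migration: 40+ − 250 → 13708
Population now: 0–19=4822, 20–39=22581, 40+=13708
— Period 2 —
Births: 22581 * 0.513 = 11584
20–39: 4822 * 0.965 = 4653
40+: 22581 * 0.942 + 13708 * 0.567 = 21271 + 7772 = 29043
Net migration: 40+ − 250 → 28793
Population now: 0–19=11584, 20–39=4653, 40+=28793
— Period 3 —
Births: 4653 * 0.513 = 2387
20–39: 11584 * 0.965 = 11179
40+: 4653 * 0.942 + 28793 * 0.567 = 4383 + 16326 = 20709
Net migration: 40+ − 250 → 20459
Population now: 0–19=2387, 20–39=11179, 40+=20459
Total: 41800 → 34025; change = -7775; percentage change = -18.6%

-18.6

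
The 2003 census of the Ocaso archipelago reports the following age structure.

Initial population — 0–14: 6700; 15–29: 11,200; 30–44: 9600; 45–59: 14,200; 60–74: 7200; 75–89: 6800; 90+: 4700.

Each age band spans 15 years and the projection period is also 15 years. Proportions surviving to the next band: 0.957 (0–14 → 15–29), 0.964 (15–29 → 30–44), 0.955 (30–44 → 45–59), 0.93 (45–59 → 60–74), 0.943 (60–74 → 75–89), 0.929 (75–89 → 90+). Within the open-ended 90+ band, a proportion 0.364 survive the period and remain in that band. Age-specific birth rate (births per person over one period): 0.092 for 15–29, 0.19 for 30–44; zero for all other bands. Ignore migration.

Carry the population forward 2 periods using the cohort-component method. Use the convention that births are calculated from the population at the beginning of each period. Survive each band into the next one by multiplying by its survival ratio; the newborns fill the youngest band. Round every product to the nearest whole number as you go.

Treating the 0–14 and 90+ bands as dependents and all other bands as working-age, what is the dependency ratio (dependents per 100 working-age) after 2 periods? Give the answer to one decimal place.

[period 1]
Births: 11200 * 0.092 = 1030  |  9600 * 0.19 = 1824 → 2854
15–29: 6700 * 0.957 = 6412
30–44: 11200 * 0.964 = 10797
45–59: 9600 * 0.955 = 9168
60–74: 14200 * 0.93 = 13206
75–89: 7200 * 0.943 = 6790
90+: 6800 * 0.929 + 4700 * 0.364 = 6317 + 1711 = 8028
Giving 2854 / 6412 / 10797 / 9168 / 13206 / 6790 / 8028.
[period 2]
Births: 6412 * 0.092 = 590  |  10797 * 0.19 = 2051 → 2641
15–29: 2854 * 0.957 = 2731
30–44: 6412 * 0.964 = 6181
45–59: 10797 * 0.955 = 10311
60–74: 9168 * 0.93 = 8526
75–89: 13206 * 0.943 = 12453
90+: 6790 * 0.929 + 8028 * 0.364 = 6308 + 2922 = 9230
Giving 2641 / 2731 / 6181 / 10311 / 8526 / 12453 / 9230.
Dependents (band 0–14 + band 90+) = 2641 + 9230 = 11871; working-age = 40202; ratio = 11871/40202 × 100 = 29.5

29.5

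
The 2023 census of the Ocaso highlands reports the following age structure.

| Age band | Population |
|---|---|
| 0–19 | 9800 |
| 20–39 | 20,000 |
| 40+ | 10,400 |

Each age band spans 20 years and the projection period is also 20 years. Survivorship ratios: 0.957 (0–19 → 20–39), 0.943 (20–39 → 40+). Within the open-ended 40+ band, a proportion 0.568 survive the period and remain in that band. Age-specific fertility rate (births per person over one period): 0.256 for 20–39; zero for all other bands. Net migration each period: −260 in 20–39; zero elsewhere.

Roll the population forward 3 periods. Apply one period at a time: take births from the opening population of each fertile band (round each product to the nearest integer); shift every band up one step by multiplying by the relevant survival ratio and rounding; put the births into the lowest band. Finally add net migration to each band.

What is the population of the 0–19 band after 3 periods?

(Groups numbered youngest = 1 to oldest = 3.)
[period 1]
Births: 20000 * 0.256 = 5120
Group 2: 9800 * 0.957 = 9379
Group 3: 20000 * 0.943 + 10400 * 0.568 = 18860 + 5907 = 24767
Net migration: Group 2 − 260 → 9119
Population now: 0–19=5120, 20–39=9119, 40+=24767
[period 2]
Births: 9119 * 0.256 = 2334
Group 2: 5120 * 0.957 = 4900
Group 3: 9119 * 0.943 + 24767 * 0.568 = 8599 + 14068 = 22667
Net migration: Group 2 − 260 → 4640
Population now: 0–19=2334, 20–39=4640, 40+=22667
[period 3]
Births: 4640 * 0.256 = 1188
Group 2: 2334 * 0.957 = 2234
Group 3: 4640 * 0.943 + 22667 * 0.568 = 4376 + 12875 = 17251
Net migration: Group 2 − 260 → 1974
Population now: 0–19=1188, 20–39=1974, 40+=17251

1188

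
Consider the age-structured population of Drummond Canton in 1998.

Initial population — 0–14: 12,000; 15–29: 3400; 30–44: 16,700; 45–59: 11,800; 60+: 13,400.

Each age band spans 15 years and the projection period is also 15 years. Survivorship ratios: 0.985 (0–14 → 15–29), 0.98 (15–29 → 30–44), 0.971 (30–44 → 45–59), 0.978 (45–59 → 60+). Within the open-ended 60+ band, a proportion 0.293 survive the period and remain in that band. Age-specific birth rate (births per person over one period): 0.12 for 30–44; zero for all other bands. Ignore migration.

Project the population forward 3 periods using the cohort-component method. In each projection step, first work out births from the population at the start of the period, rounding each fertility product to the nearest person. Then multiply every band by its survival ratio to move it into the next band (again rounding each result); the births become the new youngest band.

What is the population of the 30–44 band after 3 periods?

1935

— Period 1 —
Births: 16700 × 0.12 = 2004
15–29: 12000 × 0.985 = 11820
30–44: 3400 × 0.98 = 3332
45–59: 16700 × 0.971 = 16216
60+: 11800 × 0.978 + 13400 × 0.293 = 11540 + 3926 = 15466
→ [2004, 11820, 3332, 16216, 15466]
— Period 2 —
Births: 3332 × 0.12 = 400
15–29: 2004 × 0.985 = 1974
30–44: 11820 × 0.98 = 11584
45–59: 3332 × 0.971 = 3235
60+: 16216 × 0.978 + 15466 × 0.293 = 15859 + 4532 = 20391
→ [400, 1974, 11584, 3235, 20391]
— Period 3 —
Births: 11584 × 0.12 = 1390
15–29: 400 × 0.985 = 394
30–44: 1974 × 0.98 = 1935
45–59: 11584 × 0.971 = 11248
60+: 3235 × 0.978 + 20391 × 0.293 = 3164 + 5975 = 9139
→ [1390, 394, 1935, 11248, 9139]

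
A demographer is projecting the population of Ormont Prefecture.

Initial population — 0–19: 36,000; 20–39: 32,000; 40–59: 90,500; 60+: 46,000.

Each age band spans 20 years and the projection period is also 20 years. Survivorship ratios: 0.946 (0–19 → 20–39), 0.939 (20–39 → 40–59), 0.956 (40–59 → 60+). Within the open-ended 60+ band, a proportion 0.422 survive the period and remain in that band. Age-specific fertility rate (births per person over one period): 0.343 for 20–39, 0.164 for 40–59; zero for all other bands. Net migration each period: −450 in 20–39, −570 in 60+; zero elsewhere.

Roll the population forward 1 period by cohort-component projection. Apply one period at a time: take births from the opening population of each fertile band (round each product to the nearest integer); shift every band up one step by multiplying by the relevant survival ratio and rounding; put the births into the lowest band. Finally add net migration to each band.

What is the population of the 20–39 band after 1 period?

33606

After projecting period 1:
Births: 32000 × 0.343 = 10976 ; 90500 × 0.164 = 14842 → total 25818
20–39: 36000 × 0.946 = 34056
40–59: 32000 × 0.939 = 30048
60+: 90500 × 0.956 + 46000 × 0.422 = 86518 + 19412 = 105930
Net migration: 20–39 − 450 → 33606; 60+ − 570 → 105360
Giving 25818 / 33606 / 30048 / 105360.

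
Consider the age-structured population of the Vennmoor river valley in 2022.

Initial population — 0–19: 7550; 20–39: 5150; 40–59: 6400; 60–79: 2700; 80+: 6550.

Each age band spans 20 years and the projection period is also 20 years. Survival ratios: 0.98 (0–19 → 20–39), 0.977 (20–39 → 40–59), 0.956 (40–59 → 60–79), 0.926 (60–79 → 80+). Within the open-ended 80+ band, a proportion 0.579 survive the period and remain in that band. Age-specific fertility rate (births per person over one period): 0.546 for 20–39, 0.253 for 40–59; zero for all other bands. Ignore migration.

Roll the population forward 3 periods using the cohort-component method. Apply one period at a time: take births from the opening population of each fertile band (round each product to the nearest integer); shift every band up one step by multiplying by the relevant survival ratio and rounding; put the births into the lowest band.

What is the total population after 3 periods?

[period 1]
Births: 5150 × 0.546 = 2812  |  6400 × 0.253 = 1619 → 4431
20–39: 7550 × 0.98 = 7399
40–59: 5150 × 0.977 = 5032
60–79: 6400 × 0.956 = 6118
80+: 2700 × 0.926 + 6550 × 0.579 = 2500 + 3792 = 6292
Population now: 0–19=4431, 20–39=7399, 40–59=5032, 60–79=6118, 80+=6292
[period 2]
Births: 7399 × 0.546 = 4040  |  5032 × 0.253 = 1273 → 5313
20–39: 4431 × 0.98 = 4342
40–59: 7399 × 0.977 = 7229
60–79: 5032 × 0.956 = 4811
80+: 6118 × 0.926 + 6292 × 0.579 = 5665 + 3643 = 9308
Population now: 0–19=5313, 20–39=4342, 40–59=7229, 60–79=4811, 80+=9308
[period 3]
Births: 4342 × 0.546 = 2371  |  7229 × 0.253 = 1829 → 4200
20–39: 5313 × 0.98 = 5207
40–59: 4342 × 0.977 = 4242
60–79: 7229 × 0.956 = 6911
80+: 4811 × 0.926 + 9308 × 0.579 = 4455 + 5389 = 9844
Population now: 0–19=4200, 20–39=5207, 40–59=4242, 60–79=6911, 80+=9844
Total after period 3: 4200 + 5207 + 4242 + 6911 + 9844 = 30404

30404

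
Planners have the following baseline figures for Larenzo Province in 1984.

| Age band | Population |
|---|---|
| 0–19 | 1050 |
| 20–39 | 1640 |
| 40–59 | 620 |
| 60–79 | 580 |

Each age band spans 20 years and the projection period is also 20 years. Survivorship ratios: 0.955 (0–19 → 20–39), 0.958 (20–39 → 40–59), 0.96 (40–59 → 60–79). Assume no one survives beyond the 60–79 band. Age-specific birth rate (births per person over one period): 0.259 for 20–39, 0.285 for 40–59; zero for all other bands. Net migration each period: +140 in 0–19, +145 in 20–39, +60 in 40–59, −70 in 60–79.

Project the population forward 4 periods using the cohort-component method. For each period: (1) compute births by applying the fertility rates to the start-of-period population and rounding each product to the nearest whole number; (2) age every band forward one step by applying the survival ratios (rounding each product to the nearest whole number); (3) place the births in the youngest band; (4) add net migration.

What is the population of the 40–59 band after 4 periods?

1024

Call the groups 1 to 4, youngest first.
Period 1:
Births: 1640 × 0.259 = 425  |  620 × 0.285 = 177 → 602
Group 2: 1050 × 0.955 = 1003
Group 3: 1640 × 0.958 = 1571
Group 4: 620 × 0.96 = 595
Net migration: Group 1 + 140 → 742; Group 2 + 145 → 1148; Group 3 + 60 → 1631; Group 4 − 70 → 525
End of period: [742, 1148, 1631, 525]
Period 2:
Births: 1148 × 0.259 = 297  |  1631 × 0.285 = 465 → 762
Group 2: 742 × 0.955 = 709
Group 3: 1148 × 0.958 = 1100
Group 4: 1631 × 0.96 = 1566
Net migration: Group 1 + 140 → 902; Group 2 + 145 → 854; Group 3 + 60 → 1160; Group 4 − 70 → 1496
End of period: [902, 854, 1160, 1496]
Period 3:
Births: 854 × 0.259 = 221  |  1160 × 0.285 = 331 → 552
Group 2: 902 × 0.955 = 861
Group 3: 854 × 0.958 = 818
Group 4: 1160 × 0.96 = 1114
Net migration: Group 1 + 140 → 692; Group 2 + 145 → 1006; Group 3 + 60 → 878; Group 4 − 70 → 1044
End of period: [692, 1006, 878, 1044]
Period 4:
Births: 1006 × 0.259 = 261  |  878 × 0.285 = 250 → 511
Group 2: 692 × 0.955 = 661
Group 3: 1006 × 0.958 = 964
Group 4: 878 × 0.96 = 843
Net migration: Group 1 + 140 → 651; Group 2 + 145 → 806; Group 3 + 60 → 1024; Group 4 − 70 → 773
End of period: [651, 806, 1024, 773]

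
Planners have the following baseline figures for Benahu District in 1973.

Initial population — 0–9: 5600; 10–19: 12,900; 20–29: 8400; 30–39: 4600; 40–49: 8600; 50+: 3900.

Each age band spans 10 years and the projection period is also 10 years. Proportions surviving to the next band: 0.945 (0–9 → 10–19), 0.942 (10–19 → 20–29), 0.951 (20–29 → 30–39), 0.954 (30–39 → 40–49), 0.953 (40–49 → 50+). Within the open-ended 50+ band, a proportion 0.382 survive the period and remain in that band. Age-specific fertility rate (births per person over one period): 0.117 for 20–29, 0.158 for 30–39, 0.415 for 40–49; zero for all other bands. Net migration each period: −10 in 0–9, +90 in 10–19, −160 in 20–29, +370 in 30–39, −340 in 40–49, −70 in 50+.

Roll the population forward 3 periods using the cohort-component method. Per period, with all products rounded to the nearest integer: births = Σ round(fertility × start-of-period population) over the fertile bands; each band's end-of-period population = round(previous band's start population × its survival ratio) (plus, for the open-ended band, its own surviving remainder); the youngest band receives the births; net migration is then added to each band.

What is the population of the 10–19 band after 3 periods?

— Period 1 —
Births: 8400 × 0.117 = 983 ; 4600 × 0.158 = 727 ; 8600 × 0.415 = 3569 → 5279
10–19: 5600 × 0.945 = 5292
20–29: 12900 × 0.942 = 12152
30–39: 8400 × 0.951 = 7988
40–49: 4600 × 0.954 = 4388
50+: 8600 × 0.953 + 3900 × 0.382 = 8196 + 1490 = 9686
Net migration: 0–9 − 10 → 5269; 10–19 + 90 → 5382; 20–29 − 160 → 11992; 30–39 + 370 → 8358; 40–49 − 340 → 4048; 50+ − 70 → 9616
End of period: [5269, 5382, 11992, 8358, 4048, 9616]
— Period 2 —
Births: 11992 × 0.117 = 1403 ; 8358 × 0.158 = 1321 ; 4048 × 0.415 = 1680 → 4404
10–19: 5269 × 0.945 = 4979
20–29: 5382 × 0.942 = 5070
30–39: 11992 × 0.951 = 11404
40–49: 8358 × 0.954 = 7974
50+: 4048 × 0.953 + 9616 × 0.382 = 3858 + 3673 = 7531
Net migration: 0–9 − 10 → 4394; 10–19 + 90 → 5069; 20–29 − 160 → 4910; 30–39 + 370 → 11774; 40–49 − 340 → 7634; 50+ − 70 → 7461
End of period: [4394, 5069, 4910, 11774, 7634, 7461]
— Period 3 —
Births: 4910 × 0.117 = 574 ; 11774 × 0.158 = 1860 ; 7634 × 0.415 = 3168 → 5602
10–19: 4394 × 0.945 = 4152
20–29: 5069 × 0.942 = 4775
30–39: 4910 × 0.951 = 4669
40–49: 11774 × 0.954 = 11232
50+: 7634 × 0.953 + 7461 × 0.382 = 7275 + 2850 = 10125
Net migration: 0–9 − 10 → 5592; 10–19 + 90 → 4242; 20–29 − 160 → 4615; 30–39 + 370 → 5039; 40–49 − 340 → 10892; 50+ − 70 → 10055
End of period: [5592, 4242, 4615, 5039, 10892, 10055]

4242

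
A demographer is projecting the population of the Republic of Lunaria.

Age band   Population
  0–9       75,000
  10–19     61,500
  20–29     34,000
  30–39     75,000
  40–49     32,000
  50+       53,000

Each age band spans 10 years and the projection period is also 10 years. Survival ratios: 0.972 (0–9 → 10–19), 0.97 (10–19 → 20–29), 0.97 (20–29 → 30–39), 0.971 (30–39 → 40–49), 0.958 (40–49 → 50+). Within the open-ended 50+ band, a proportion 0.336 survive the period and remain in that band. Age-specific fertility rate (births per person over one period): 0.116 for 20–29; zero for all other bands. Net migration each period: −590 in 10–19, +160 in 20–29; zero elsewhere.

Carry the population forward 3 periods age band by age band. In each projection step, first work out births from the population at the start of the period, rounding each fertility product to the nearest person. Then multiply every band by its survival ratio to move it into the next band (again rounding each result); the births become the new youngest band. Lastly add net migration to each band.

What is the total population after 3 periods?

201739

[period 1]
Births: 34000 * 0.116 = 3944
10–19: 75000 * 0.972 = 72900
20–29: 61500 * 0.97 = 59655
30–39: 34000 * 0.97 = 32980
40–49: 75000 * 0.971 = 72825
50+: 32000 * 0.958 + 53000 * 0.336 = 30656 + 17808 = 48464
Net migration: 10–19 − 590 → 72310; 20–29 + 160 → 59815
End of period: [3944, 72310, 59815, 32980, 72825, 48464]
[period 2]
Births: 59815 * 0.116 = 6939
10–19: 3944 * 0.972 = 3834
20–29: 72310 * 0.97 = 70141
30–39: 59815 * 0.97 = 58021
40–49: 32980 * 0.971 = 32024
50+: 72825 * 0.958 + 48464 * 0.336 = 69766 + 16284 = 86050
Net migration: 10–19 − 590 → 3244; 20–29 + 160 → 70301
End of period: [6939, 3244, 70301, 58021, 32024, 86050]
[period 3]
Births: 70301 * 0.116 = 8155
10–19: 6939 * 0.972 = 6745
20–29: 3244 * 0.97 = 3147
30–39: 70301 * 0.97 = 68192
40–49: 58021 * 0.971 = 56338
50+: 32024 * 0.958 + 86050 * 0.336 = 30679 + 28913 = 59592
Net migration: 10–19 − 590 → 6155; 20–29 + 160 → 3307
End of period: [8155, 6155, 3307, 68192, 56338, 59592]
Total after period 3: 8155 + 6155 + 3307 + 68192 + 56338 + 59592 = 201739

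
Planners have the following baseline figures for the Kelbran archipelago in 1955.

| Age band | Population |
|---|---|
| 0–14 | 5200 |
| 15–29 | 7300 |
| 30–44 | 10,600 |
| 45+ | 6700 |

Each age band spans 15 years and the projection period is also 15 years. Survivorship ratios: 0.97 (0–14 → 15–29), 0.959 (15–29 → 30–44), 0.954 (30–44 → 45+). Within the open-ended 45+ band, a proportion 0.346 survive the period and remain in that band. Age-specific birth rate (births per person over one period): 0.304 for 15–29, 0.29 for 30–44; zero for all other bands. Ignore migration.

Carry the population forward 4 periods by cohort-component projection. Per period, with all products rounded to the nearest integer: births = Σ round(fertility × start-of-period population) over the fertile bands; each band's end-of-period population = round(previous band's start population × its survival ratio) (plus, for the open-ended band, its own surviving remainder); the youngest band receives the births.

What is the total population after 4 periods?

Numbering the bands 1..4 from youngest to oldest:
— Period 1 —
Births: 7300 * 0.304 = 2219, 10600 * 0.29 = 3074 — total 5293
Band 2: 5200 * 0.97 = 5044
Band 3: 7300 * 0.959 = 7001
Band 4: 10600 * 0.954 + 6700 * 0.346 = 10112 + 2318 = 12430
Giving 5293 / 5044 / 7001 / 12430.
— Period 2 —
Births: 5044 * 0.304 = 1533, 7001 * 0.29 = 2030 — total 3563
Band 2: 5293 * 0.97 = 5134
Band 3: 5044 * 0.959 = 4837
Band 4: 7001 * 0.954 + 12430 * 0.346 = 6679 + 4301 = 10980
Giving 3563 / 5134 / 4837 / 10980.
— Period 3 —
Births: 5134 * 0.304 = 1561, 4837 * 0.29 = 1403 — total 2964
Band 2: 3563 * 0.97 = 3456
Band 3: 5134 * 0.959 = 4924
Band 4: 4837 * 0.954 + 10980 * 0.346 = 4614 + 3799 = 8413
Giving 2964 / 3456 / 4924 / 8413.
— Period 4 —
Births: 3456 * 0.304 = 1051, 4924 * 0.29 = 1428 — total 2479
Band 2: 2964 * 0.97 = 2875
Band 3: 3456 * 0.959 = 3314
Band 4: 4924 * 0.954 + 8413 * 0.346 = 4697 + 2911 = 7608
Giving 2479 / 2875 / 3314 / 7608.
Total after period 4: 2479 + 2875 + 3314 + 7608 = 16276

16276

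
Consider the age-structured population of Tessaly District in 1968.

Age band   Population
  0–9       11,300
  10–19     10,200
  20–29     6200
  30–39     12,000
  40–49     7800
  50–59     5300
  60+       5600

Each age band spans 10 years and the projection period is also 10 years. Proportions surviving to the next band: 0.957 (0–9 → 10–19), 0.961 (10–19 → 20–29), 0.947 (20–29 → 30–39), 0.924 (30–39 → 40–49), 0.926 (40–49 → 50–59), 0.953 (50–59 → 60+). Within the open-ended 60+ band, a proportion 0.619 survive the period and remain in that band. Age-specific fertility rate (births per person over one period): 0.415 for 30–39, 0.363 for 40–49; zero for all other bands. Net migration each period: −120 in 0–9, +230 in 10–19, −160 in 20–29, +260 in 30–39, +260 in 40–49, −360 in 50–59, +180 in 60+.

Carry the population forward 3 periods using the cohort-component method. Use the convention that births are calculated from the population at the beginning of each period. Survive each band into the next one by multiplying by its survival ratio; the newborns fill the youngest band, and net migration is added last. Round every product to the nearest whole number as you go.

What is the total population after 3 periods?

61120

Period 1.
Births: 12000 × 0.415 = 4980, 7800 × 0.363 = 2831 — total 7811
10–19: 11300 × 0.957 = 10814
20–29: 10200 × 0.961 = 9802
30–39: 6200 × 0.947 = 5871
40–49: 12000 × 0.924 = 11088
50–59: 7800 × 0.926 = 7223
60+: 5300 × 0.953 + 5600 × 0.619 = 5051 + 3466 = 8517
Net migration: 0–9 − 120 → 7691; 10–19 + 230 → 11044; 20–29 − 160 → 9642; 30–39 + 260 → 6131; 40–49 + 260 → 11348; 50–59 − 360 → 6863; 60+ + 180 → 8697
End of period: [7691, 11044, 9642, 6131, 11348, 6863, 8697]
Period 2.
Births: 6131 × 0.415 = 2544, 11348 × 0.363 = 4119 — total 6663
10–19: 7691 × 0.957 = 7360
20–29: 11044 × 0.961 = 10613
30–39: 9642 × 0.947 = 9131
40–49: 6131 × 0.924 = 5665
50–59: 11348 × 0.926 = 10508
60+: 6863 × 0.953 + 8697 × 0.619 = 6540 + 5383 = 11923
Net migration: 0–9 − 120 → 6543; 10–19 + 230 → 7590; 20–29 − 160 → 10453; 30–39 + 260 → 9391; 40–49 + 260 → 5925; 50–59 − 360 → 10148; 60+ + 180 → 12103
End of period: [6543, 7590, 10453, 9391, 5925, 10148, 12103]
Period 3.
Births: 9391 × 0.415 = 3897, 5925 × 0.363 = 2151 — total 6048
10–19: 6543 × 0.957 = 6262
20–29: 7590 × 0.961 = 7294
30–39: 10453 × 0.947 = 9899
40–49: 9391 × 0.924 = 8677
50–59: 5925 × 0.926 = 5487
60+: 10148 × 0.953 + 12103 × 0.619 = 9671 + 7492 = 17163
Net migration: 0–9 − 120 → 5928; 10–19 + 230 → 6492; 20–29 − 160 → 7134; 30–39 + 260 → 10159; 40–49 + 260 → 8937; 50–59 − 360 → 5127; 60+ + 180 → 17343
End of period: [5928, 6492, 7134, 10159, 8937, 5127, 17343]
Total after period 3: 5928 + 6492 + 7134 + 10159 + 8937 + 5127 + 17343 = 61120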